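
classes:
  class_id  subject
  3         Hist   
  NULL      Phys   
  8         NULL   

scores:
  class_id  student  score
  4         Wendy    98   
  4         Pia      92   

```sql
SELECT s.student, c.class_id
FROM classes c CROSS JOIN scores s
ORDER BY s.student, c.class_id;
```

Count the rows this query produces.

CROSS JOIN pairs every row of `classes` with every row of `scores`: 3 × 2 = 6 rows.

6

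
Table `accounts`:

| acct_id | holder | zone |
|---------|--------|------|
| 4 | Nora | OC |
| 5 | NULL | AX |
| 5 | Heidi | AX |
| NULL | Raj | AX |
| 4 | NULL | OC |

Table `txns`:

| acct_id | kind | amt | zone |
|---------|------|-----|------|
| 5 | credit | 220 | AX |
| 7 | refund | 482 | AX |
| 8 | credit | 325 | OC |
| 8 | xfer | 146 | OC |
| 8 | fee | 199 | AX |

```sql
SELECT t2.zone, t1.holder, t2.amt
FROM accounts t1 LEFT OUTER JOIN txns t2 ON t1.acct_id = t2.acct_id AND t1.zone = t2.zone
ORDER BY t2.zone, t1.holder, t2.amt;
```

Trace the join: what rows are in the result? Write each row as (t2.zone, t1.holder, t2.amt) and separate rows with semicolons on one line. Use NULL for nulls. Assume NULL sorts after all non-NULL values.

(AX, Heidi, 220); (AX, NULL, 220); (NULL, Nora, NULL); (NULL, Raj, NULL); (NULL, NULL, NULL)

LEFT JOIN keeps every row from `accounts`; unmatched rows get NULL for `txns`'s columns.
Matching on t1.acct_id = t2.acct_id AND t1.zone = t2.zone. A NULL in a compared column never satisfies the condition.
- t1 row (acct_id=4, zone=OC): no match → kept, t2 columns NULL.
- t1 row (acct_id=5, zone=AX): matches 1 t2 row(s) → 1 output row(s).
- t1 row (acct_id=5, zone=AX): matches 1 t2 row(s) → 1 output row(s).
- t1 row (acct_id=NULL, zone=AX): no match → kept, t2 columns NULL.
- t1 row (acct_id=4, zone=OC): no match → kept, t2 columns NULL.
After projecting and ordering:
t2.zone | t1.holder | t2.amt
AX | Heidi | 220
AX | NULL | 220
NULL | Nora | NULL
NULL | Raj | NULL
NULL | NULL | NULL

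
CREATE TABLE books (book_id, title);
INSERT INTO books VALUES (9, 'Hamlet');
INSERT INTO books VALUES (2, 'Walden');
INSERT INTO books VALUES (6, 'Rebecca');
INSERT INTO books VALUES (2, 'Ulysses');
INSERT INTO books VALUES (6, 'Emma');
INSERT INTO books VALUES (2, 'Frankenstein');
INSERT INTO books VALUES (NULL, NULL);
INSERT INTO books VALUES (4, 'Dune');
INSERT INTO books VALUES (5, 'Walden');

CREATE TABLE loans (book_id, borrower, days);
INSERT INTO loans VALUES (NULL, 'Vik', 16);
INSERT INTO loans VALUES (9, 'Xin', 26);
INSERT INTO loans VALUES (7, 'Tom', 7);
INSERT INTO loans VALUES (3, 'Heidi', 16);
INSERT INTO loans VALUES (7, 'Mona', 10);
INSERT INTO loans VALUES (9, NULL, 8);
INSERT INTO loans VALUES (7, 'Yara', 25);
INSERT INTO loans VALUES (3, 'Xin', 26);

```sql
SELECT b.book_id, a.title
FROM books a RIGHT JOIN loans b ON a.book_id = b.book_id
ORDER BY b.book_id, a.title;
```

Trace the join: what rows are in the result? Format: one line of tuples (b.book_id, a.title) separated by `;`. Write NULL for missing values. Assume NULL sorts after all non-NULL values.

(3, NULL); (3, NULL); (7, NULL); (7, NULL); (7, NULL); (9, Hamlet); (9, Hamlet); (NULL, NULL)

RIGHT JOIN keeps every row from `loans`; unmatched rows get NULL for `books`'s columns.
Matching on a.book_id = b.book_id. A NULL in a compared column never satisfies the condition.
- book_id=9: 2 matching b row(s), so 2 row(s) emitted.
- book_id=2: no matching b row.
- book_id=6: no matching b row.
- book_id=2: no matching b row.
- book_id=6: no matching b row.
- book_id=2: no matching b row.
- book_id=NULL: no matching b row.
- book_id=4: no matching b row.
- book_id=5: no matching b row.
- 6 row(s) from b found no a partner → padded with NULL.
After projecting and ordering:
b.book_id | a.title
3 | NULL
3 | NULL
7 | NULL
7 | NULL
7 | NULL
9 | Hamlet
9 | Hamlet
NULL | NULL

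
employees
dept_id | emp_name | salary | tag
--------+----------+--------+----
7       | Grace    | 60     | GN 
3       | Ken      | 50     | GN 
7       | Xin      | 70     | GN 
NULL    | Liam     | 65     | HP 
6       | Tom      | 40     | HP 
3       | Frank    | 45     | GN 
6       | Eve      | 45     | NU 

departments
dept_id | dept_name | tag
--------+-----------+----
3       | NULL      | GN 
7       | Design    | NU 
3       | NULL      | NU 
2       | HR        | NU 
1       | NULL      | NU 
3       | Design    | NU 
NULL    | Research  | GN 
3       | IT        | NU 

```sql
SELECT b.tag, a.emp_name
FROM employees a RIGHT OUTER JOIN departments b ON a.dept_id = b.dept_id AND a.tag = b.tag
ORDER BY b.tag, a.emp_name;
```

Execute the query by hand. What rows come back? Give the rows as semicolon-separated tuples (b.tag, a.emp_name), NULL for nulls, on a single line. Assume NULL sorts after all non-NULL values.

RIGHT JOIN keeps every row from `departments`; unmatched rows get NULL for `employees`'s columns.
Matching on a.dept_id = b.dept_id AND a.tag = b.tag. A NULL in a compared column never satisfies the condition.
- a[0] dept_id=7, tag=GN → no match.
- a[1] dept_id=3, tag=GN → 1 match(es) in b → 1 row(s).
- a[2] dept_id=7, tag=GN → no match.
- a[3] dept_id=NULL, tag=HP → no match.
- a[4] dept_id=6, tag=HP → no match.
- a[5] dept_id=3, tag=GN → 1 match(es) in b → 1 row(s).
- a[6] dept_id=6, tag=NU → no match.
- plus 7 unmatched b row(s), each kept with NULL a columns.
After projecting and ordering:
b.tag | a.emp_name
GN | Frank
GN | Ken
GN | NULL
NU | NULL
NU | NULL
NU | NULL
NU | NULL
NU | NULL
NU | NULL

(GN, Frank); (GN, Ken); (GN, NULL); (NU, NULL); (NU, NULL); (NU, NULL); (NU, NULL); (NU, NULL); (NU, NULL)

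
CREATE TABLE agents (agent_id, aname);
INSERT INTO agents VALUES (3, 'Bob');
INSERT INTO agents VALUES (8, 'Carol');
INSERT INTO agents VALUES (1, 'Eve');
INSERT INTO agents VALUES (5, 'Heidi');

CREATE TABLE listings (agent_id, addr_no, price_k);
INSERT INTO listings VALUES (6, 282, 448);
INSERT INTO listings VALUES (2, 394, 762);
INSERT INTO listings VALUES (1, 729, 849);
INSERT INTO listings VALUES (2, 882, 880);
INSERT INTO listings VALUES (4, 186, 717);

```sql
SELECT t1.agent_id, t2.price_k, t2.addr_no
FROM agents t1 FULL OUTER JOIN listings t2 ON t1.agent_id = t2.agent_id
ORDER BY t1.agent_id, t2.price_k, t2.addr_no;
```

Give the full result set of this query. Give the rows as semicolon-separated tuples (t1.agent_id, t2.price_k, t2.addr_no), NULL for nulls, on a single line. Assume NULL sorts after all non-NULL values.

(1, 849, 729); (3, NULL, NULL); (5, NULL, NULL); (8, NULL, NULL); (NULL, 448, 282); (NULL, 717, 186); (NULL, 762, 394); (NULL, 880, 882)

FULL OUTER JOIN keeps every row from both sides; unmatched rows get NULL for the other side's columns.
Matching on t1.agent_id = t2.agent_id.
- agent_id=3: no t2 row matches, row kept with t2 columns NULL.
- agent_id=8: no t2 row matches, row kept with t2 columns NULL.
- agent_id=1: 1 matching t2 row(s), so 1 row(s) emitted.
- agent_id=5: no t2 row matches, row kept with t2 columns NULL.
- 4 row(s) from t2 found no t1 partner → padded with NULL.
After projecting and ordering:
t1.agent_id | t2.price_k | t2.addr_no
1 | 849 | 729
3 | NULL | NULL
5 | NULL | NULL
8 | NULL | NULL
NULL | 448 | 282
NULL | 717 | 186
NULL | 762 | 394
NULL | 880 | 882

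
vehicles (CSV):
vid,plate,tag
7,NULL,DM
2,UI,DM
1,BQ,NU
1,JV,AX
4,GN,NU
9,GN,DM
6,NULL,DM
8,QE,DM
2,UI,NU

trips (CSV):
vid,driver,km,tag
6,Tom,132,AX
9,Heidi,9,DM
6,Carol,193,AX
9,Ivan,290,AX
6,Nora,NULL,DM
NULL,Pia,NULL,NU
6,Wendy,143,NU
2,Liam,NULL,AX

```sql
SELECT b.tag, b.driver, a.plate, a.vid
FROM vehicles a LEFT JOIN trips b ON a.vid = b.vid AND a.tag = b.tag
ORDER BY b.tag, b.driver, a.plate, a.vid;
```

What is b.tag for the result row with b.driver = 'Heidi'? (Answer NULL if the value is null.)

LEFT JOIN keeps every row from `vehicles`; unmatched rows get NULL for `trips`'s columns.
Matching on a.vid = b.vid AND a.tag = b.tag. A NULL in a compared column never satisfies the condition.
- a row (vid=7, tag=DM): no match → kept, b columns NULL.
- a row (vid=2, tag=DM): no match → kept, b columns NULL.
- a row (vid=1, tag=NU): no match → kept, b columns NULL.
- a row (vid=1, tag=AX): no match → kept, b columns NULL.
- a row (vid=4, tag=NU): no match → kept, b columns NULL.
- a row (vid=9, tag=DM): matches 1 b row(s) → 1 output row(s).
- a row (vid=6, tag=DM): matches 1 b row(s) → 1 output row(s).
- a row (vid=8, tag=DM): no match → kept, b columns NULL.
- a row (vid=2, tag=NU): no match → kept, b columns NULL.

DM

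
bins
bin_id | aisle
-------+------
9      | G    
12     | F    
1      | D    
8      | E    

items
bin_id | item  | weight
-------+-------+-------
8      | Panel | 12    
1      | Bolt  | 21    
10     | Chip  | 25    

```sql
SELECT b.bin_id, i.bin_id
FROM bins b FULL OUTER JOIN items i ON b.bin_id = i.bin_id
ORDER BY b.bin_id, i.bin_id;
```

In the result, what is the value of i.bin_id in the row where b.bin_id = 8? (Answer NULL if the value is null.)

8

FULL OUTER JOIN keeps every row from both sides; unmatched rows get NULL for the other side's columns.
Matching on b.bin_id = i.bin_id.
- bin_id=9: no i row matches, row kept with i columns NULL.
- bin_id=12: no i row matches, row kept with i columns NULL.
- bin_id=1: 1 matching i row(s), so 1 row(s) emitted.
- bin_id=8: 1 matching i row(s), so 1 row(s) emitted.
- plus 1 unmatched i row(s), each kept with NULL b columns.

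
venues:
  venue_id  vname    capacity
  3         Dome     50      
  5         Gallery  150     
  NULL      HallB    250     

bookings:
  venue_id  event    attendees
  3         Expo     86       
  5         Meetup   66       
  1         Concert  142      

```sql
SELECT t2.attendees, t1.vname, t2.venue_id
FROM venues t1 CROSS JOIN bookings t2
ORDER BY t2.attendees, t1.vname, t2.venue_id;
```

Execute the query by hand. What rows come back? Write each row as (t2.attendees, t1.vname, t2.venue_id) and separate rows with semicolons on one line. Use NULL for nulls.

CROSS JOIN pairs every row of `venues` with every row of `bookings`: 3 × 3 = 9 rows.
After projecting and ordering:
t2.attendees | t1.vname | t2.venue_id
66 | Dome | 5
66 | Gallery | 5
66 | HallB | 5
86 | Dome | 3
86 | Gallery | 3
86 | HallB | 3
142 | Dome | 1
142 | Gallery | 1
142 | HallB | 1

(66, Dome, 5); (66, Gallery, 5); (66, HallB, 5); (86, Dome, 3); (86, Gallery, 3); (86, HallB, 3); (142, Dome, 1); (142, Gallery, 1); (142, HallB, 1)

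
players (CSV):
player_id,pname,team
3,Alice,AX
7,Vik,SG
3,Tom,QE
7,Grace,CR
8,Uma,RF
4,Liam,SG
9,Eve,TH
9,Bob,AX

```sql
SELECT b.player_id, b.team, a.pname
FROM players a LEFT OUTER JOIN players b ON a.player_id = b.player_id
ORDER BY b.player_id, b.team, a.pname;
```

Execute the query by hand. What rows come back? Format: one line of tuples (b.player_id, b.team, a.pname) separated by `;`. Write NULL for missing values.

(3, AX, Alice); (3, AX, Tom); (3, QE, Alice); (3, QE, Tom); (4, SG, Liam); (7, CR, Grace); (7, CR, Vik); (7, SG, Grace); (7, SG, Vik); (8, RF, Uma); (9, AX, Bob); (9, AX, Eve); (9, TH, Bob); (9, TH, Eve)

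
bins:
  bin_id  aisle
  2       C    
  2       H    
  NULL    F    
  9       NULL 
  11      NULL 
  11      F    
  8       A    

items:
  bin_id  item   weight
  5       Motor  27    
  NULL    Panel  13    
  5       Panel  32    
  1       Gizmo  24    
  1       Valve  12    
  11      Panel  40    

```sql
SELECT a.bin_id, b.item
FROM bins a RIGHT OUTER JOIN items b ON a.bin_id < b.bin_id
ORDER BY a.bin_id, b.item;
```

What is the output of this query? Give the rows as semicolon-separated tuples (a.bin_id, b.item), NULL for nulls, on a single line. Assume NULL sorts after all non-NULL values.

RIGHT JOIN keeps every row from `items`; unmatched rows get NULL for `bins`'s columns.
Matching on a.bin_id < b.bin_id. A NULL in a compared column never satisfies the condition.
Matched pairs: 8; unmatched b rows kept: 3.

(2, Motor); (2, Motor); (2, Panel); (2, Panel); (2, Panel); (2, Panel); (8, Panel); (9, Panel); (NULL, Gizmo); (NULL, Panel); (NULL, Valve)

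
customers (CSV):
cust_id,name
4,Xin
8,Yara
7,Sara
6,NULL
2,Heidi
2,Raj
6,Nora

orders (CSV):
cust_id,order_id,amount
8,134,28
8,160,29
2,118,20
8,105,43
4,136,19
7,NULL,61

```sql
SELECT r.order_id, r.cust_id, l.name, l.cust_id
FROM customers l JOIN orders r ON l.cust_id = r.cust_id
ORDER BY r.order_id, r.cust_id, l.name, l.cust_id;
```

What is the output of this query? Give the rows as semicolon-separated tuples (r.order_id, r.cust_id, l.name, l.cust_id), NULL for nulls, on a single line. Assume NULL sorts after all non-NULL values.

(105, 8, Yara, 8); (118, 2, Heidi, 2); (118, 2, Raj, 2); (134, 8, Yara, 8); (136, 4, Xin, 4); (160, 8, Yara, 8); (NULL, 7, Sara, 7)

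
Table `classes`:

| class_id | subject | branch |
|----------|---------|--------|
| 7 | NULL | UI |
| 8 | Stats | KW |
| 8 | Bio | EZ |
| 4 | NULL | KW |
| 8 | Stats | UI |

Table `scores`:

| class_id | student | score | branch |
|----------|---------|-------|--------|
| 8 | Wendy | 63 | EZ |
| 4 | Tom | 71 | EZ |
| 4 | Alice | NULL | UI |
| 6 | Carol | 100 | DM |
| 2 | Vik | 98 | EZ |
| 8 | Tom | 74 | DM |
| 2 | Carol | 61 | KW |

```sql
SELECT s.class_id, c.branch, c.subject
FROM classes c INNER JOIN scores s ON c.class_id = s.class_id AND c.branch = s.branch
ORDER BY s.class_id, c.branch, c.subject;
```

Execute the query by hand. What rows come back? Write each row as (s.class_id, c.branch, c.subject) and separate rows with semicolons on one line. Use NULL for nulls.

(8, EZ, Bio)

INNER JOIN keeps only pairs where the ON condition holds.
Matching on c.class_id = s.class_id AND c.branch = s.branch.
- c[0] class_id=7, branch=UI → no match; dropped.
- c[1] class_id=8, branch=KW → no match; dropped.
- c[2] class_id=8, branch=EZ → 1 match(es) in s → 1 row(s).
- c[3] class_id=4, branch=KW → no match; dropped.
- c[4] class_id=8, branch=UI → no match; dropped.
After projecting and ordering:
s.class_id | c.branch | c.subject
8 | EZ | Bio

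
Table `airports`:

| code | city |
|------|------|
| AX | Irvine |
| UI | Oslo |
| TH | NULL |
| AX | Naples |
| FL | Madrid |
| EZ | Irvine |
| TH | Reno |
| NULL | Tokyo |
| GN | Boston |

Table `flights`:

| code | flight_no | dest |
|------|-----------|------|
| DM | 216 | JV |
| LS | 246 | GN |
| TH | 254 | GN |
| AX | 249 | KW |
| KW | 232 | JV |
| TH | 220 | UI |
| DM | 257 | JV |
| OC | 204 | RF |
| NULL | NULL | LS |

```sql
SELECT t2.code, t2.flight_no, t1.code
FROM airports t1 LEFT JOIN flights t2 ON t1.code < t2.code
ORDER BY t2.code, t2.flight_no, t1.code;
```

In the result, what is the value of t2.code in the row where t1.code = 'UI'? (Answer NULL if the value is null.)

LEFT JOIN keeps every row from `airports`; unmatched rows get NULL for `flights`'s columns.
Matching on t1.code < t2.code. A NULL in a compared column never satisfies the condition.
- t1[0] code=AX → 7 match(es) in t2 → 7 row(s).
- t1[1] code=UI → no match; kept with NULLs on the t2 side.
- t1[2] code=TH → no match; kept with NULLs on the t2 side.
- t1[3] code=AX → 7 match(es) in t2 → 7 row(s).
- t1[4] code=FL → 5 match(es) in t2 → 5 row(s).
- t1[5] code=EZ → 5 match(es) in t2 → 5 row(s).
- t1[6] code=TH → no match; kept with NULLs on the t2 side.
- t1[7] code=NULL → no match; kept with NULLs on the t2 side.
- t1[8] code=GN → 5 match(es) in t2 → 5 row(s).

NULL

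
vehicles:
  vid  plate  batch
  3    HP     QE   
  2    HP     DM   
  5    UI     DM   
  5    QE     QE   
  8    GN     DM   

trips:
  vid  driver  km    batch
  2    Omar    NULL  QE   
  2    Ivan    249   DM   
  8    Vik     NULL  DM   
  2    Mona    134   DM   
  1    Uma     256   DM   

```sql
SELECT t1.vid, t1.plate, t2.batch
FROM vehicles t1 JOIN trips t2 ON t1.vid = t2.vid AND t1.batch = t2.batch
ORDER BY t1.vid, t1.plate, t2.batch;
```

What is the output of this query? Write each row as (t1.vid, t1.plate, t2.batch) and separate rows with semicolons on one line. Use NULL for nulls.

INNER JOIN keeps only pairs where the ON condition holds.
Matching on t1.vid = t2.vid AND t1.batch = t2.batch.
- t1 row (vid=3, batch=QE): no match → dropped.
- t1 row (vid=2, batch=DM): matches 2 t2 row(s) → 2 output row(s).
- t1 row (vid=5, batch=DM): no match → dropped.
- t1 row (vid=5, batch=QE): no match → dropped.
- t1 row (vid=8, batch=DM): matches 1 t2 row(s) → 1 output row(s).
After projecting and ordering:
t1.vid | t1.plate | t2.batch
2 | HP | DM
2 | HP | DM
8 | GN | DM

(2, HP, DM); (2, HP, DM); (8, GN, DM)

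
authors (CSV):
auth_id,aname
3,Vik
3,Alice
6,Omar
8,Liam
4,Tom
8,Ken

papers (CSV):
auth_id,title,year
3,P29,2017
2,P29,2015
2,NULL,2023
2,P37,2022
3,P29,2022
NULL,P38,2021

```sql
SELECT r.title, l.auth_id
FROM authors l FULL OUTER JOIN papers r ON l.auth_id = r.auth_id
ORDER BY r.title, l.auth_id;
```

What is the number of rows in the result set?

12

FULL OUTER JOIN keeps every row from both sides; unmatched rows get NULL for the other side's columns.
Matching on l.auth_id = r.auth_id. A NULL in a compared column never satisfies the condition.
- l row (auth_id=3): matches 2 r row(s) → 2 output row(s).
- l row (auth_id=3): matches 2 r row(s) → 2 output row(s).
- l row (auth_id=6): no match → kept, r columns NULL.
- l row (auth_id=8): no match → kept, r columns NULL.
- l row (auth_id=4): no match → kept, r columns NULL.
- l row (auth_id=8): no match → kept, r columns NULL.
- 4 r row(s) had no l match → kept, l columns NULL.
Total: 4 matched + 8 padded = 12 rows.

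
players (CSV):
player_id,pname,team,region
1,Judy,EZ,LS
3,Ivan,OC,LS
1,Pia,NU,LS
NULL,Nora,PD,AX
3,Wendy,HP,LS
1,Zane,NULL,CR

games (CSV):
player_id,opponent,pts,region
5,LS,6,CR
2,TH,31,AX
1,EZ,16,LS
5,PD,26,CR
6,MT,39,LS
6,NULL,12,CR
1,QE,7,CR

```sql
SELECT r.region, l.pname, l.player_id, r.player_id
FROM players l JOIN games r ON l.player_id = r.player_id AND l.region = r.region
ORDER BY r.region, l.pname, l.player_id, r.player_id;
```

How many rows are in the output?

3

INNER JOIN keeps only pairs where the ON condition holds.
Matching on l.player_id = r.player_id AND l.region = r.region. A NULL in a compared column never satisfies the condition.
- l (player_id=1, region=LS) pairs with 1 row(s) of r.
- l (player_id=3, region=LS) has no partner → excluded.
- l (player_id=1, region=LS) pairs with 1 row(s) of r.
- l (player_id=NULL, region=AX) has no partner → excluded.
- l (player_id=3, region=LS) has no partner → excluded.
- l (player_id=1, region=CR) pairs with 1 row(s) of r.
Total: 3 rows.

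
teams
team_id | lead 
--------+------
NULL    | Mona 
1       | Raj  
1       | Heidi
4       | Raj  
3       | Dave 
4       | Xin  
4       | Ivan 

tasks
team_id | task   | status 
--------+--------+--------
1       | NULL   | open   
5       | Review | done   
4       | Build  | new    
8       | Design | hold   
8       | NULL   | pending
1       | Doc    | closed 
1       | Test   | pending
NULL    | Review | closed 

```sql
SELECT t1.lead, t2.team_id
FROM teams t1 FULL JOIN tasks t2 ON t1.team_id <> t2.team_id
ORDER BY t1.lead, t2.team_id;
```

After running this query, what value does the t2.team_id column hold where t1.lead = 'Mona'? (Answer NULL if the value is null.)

NULL

FULL OUTER JOIN keeps every row from both sides; unmatched rows get NULL for the other side's columns.
Matching on t1.team_id <> t2.team_id. A NULL in a compared column never satisfies the condition.
- t1[0] team_id=NULL → no match; kept with NULLs on the t2 side.
- t1[1] team_id=1 → 4 match(es) in t2 → 4 row(s).
- t1[2] team_id=1 → 4 match(es) in t2 → 4 row(s).
- t1[3] team_id=4 → 6 match(es) in t2 → 6 row(s).
- t1[4] team_id=3 → 7 match(es) in t2 → 7 row(s).
- t1[5] team_id=4 → 6 match(es) in t2 → 6 row(s).
- t1[6] team_id=4 → 6 match(es) in t2 → 6 row(s).
- plus 1 unmatched t2 row(s), each kept with NULL t1 columns.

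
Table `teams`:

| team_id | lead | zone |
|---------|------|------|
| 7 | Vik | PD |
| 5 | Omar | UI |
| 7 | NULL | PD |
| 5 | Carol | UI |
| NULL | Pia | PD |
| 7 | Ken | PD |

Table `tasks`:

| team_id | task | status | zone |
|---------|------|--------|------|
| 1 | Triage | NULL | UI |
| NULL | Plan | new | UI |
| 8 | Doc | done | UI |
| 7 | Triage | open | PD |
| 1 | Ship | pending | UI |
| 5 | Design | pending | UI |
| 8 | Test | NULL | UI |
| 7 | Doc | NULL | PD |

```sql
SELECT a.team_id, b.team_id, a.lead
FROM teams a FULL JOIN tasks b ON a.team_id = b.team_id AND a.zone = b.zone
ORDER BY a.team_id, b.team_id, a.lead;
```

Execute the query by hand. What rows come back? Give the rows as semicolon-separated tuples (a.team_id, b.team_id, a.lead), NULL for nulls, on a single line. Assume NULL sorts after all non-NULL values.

FULL OUTER JOIN keeps every row from both sides; unmatched rows get NULL for the other side's columns.
Matching on a.team_id = b.team_id AND a.zone = b.zone. A NULL in a compared column never satisfies the condition.
Matched pairs: 8; unmatched a rows kept: 1; unmatched b rows kept: 5.

(5, 5, Carol); (5, 5, Omar); (7, 7, Ken); (7, 7, Ken); (7, 7, Vik); (7, 7, Vik); (7, 7, NULL); (7, 7, NULL); (NULL, 1, NULL); (NULL, 1, NULL); (NULL, 8, NULL); (NULL, 8, NULL); (NULL, NULL, Pia); (NULL, NULL, NULL)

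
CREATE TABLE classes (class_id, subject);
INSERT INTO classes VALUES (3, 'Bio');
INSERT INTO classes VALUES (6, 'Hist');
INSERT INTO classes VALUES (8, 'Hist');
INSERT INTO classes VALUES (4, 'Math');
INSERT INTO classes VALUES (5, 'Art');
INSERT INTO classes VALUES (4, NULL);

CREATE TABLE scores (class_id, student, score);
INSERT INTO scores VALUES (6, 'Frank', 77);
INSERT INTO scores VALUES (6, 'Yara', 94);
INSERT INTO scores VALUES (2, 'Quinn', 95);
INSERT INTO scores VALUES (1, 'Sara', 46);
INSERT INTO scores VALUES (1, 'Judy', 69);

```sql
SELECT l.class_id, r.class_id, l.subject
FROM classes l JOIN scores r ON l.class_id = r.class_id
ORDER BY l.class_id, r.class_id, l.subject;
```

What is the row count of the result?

INNER JOIN keeps only pairs where the ON condition holds.
Matching on l.class_id = r.class_id.
- class_id=3: no matching r row, dropped.
- class_id=6: 2 matching r row(s), so 2 row(s) emitted.
- class_id=8: no matching r row, dropped.
- class_id=4: no matching r row, dropped.
- class_id=5: no matching r row, dropped.
- class_id=4: no matching r row, dropped.
Total: 2 rows.

2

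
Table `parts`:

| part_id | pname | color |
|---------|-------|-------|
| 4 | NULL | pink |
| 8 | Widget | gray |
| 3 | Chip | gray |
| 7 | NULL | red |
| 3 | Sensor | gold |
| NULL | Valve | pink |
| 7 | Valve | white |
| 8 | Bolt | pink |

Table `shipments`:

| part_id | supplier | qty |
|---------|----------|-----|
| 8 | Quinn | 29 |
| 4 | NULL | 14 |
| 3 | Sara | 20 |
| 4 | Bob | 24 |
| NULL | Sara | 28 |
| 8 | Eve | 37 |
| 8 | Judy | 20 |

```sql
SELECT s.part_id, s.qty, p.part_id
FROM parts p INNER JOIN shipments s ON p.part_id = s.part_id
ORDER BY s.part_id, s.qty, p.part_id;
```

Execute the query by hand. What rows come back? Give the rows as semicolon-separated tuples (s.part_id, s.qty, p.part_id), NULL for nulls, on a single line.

INNER JOIN keeps only pairs where the ON condition holds.
Matching on p.part_id = s.part_id. A NULL in a compared column never satisfies the condition.
Matched pairs: 10.

(3, 20, 3); (3, 20, 3); (4, 14, 4); (4, 24, 4); (8, 20, 8); (8, 20, 8); (8, 29, 8); (8, 29, 8); (8, 37, 8); (8, 37, 8)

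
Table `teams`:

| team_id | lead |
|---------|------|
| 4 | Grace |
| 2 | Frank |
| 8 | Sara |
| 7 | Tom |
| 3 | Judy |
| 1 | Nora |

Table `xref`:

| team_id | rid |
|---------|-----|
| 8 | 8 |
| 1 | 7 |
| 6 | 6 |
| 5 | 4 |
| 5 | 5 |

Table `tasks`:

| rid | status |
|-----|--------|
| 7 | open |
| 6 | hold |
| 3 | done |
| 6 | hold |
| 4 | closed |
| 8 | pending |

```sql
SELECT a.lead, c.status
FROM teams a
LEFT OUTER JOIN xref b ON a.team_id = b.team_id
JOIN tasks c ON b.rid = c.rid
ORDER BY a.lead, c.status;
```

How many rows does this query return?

Joins associate left-to-right: teams LEFT JOIN xref on team_id gives 6 intermediate row(s).
Then INNER JOIN `tasks c` on rid: keep only rows whose b.rid appears in c.
Result: 2 row(s).

2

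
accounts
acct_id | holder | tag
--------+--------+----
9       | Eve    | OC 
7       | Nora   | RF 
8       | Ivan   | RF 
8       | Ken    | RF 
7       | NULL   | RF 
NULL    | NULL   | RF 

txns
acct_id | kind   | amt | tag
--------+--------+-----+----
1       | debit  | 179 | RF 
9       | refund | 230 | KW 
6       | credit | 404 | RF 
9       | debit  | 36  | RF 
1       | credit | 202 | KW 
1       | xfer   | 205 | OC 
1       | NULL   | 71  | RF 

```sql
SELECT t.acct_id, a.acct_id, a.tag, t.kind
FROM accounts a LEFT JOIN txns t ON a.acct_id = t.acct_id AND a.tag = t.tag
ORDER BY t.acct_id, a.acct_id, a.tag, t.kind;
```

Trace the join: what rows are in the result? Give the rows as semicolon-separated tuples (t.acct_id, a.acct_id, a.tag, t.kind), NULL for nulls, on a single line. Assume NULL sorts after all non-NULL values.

LEFT JOIN keeps every row from `accounts`; unmatched rows get NULL for `txns`'s columns.
Matching on a.acct_id = t.acct_id AND a.tag = t.tag. A NULL in a compared column never satisfies the condition.
Matched pairs: 0; unmatched a rows kept: 6.

(NULL, 7, RF, NULL); (NULL, 7, RF, NULL); (NULL, 8, RF, NULL); (NULL, 8, RF, NULL); (NULL, 9, OC, NULL); (NULL, NULL, RF, NULL)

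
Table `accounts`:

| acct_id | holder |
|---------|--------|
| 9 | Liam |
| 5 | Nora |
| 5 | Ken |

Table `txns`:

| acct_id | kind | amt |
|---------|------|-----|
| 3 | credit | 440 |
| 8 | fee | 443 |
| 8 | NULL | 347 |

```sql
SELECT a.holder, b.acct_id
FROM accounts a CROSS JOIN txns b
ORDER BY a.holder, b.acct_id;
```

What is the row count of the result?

9

CROSS JOIN pairs every row of `accounts` with every row of `txns`: 3 × 3 = 9 rows.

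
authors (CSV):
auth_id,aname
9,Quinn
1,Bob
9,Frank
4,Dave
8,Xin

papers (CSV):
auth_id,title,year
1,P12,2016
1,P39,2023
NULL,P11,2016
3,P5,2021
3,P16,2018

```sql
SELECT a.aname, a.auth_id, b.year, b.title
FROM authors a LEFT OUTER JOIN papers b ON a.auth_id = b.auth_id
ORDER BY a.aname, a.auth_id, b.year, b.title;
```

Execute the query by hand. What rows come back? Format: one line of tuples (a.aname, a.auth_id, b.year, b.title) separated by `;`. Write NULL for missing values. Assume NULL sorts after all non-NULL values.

LEFT JOIN keeps every row from `authors`; unmatched rows get NULL for `papers`'s columns.
Matching on a.auth_id = b.auth_id. A NULL in a compared column never satisfies the condition.
- a[0] auth_id=9 → no match; kept with NULLs on the b side.
- a[1] auth_id=1 → 2 match(es) in b → 2 row(s).
- a[2] auth_id=9 → no match; kept with NULLs on the b side.
- a[3] auth_id=4 → no match; kept with NULLs on the b side.
- a[4] auth_id=8 → no match; kept with NULLs on the b side.
After projecting and ordering:
a.aname | a.auth_id | b.year | b.title
Bob | 1 | 2016 | P12
Bob | 1 | 2023 | P39
Dave | 4 | NULL | NULL
Frank | 9 | NULL | NULL
Quinn | 9 | NULL | NULL
Xin | 8 | NULL | NULL

(Bob, 1, 2016, P12); (Bob, 1, 2023, P39); (Dave, 4, NULL, NULL); (Frank, 9, NULL, NULL); (Quinn, 9, NULL, NULL); (Xin, 8, NULL, NULL)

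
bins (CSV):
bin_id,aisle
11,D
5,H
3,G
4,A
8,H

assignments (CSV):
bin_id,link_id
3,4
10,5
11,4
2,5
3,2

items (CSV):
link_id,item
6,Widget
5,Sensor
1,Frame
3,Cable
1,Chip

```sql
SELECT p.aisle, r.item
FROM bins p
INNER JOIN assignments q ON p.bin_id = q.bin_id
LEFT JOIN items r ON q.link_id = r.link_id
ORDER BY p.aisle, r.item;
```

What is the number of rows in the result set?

Joins associate left-to-right: bins INNER JOIN assignments on bin_id gives 3 intermediate row(s).
Then LEFT JOIN `items r` on link_id: each of those 3 rows is kept; rows whose q.link_id has no match in r get NULL for r's columns.
Result: 3 row(s).

3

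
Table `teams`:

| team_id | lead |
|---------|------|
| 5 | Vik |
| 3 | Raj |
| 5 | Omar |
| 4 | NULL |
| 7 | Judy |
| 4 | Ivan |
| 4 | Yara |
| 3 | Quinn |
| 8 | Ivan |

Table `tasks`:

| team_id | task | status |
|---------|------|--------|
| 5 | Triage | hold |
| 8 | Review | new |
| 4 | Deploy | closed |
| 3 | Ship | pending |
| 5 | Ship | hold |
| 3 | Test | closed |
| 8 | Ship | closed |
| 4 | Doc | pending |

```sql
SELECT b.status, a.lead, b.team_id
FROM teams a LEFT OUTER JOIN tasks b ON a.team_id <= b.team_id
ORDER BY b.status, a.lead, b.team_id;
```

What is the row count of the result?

46

LEFT JOIN keeps every row from `teams`; unmatched rows get NULL for `tasks`'s columns.
Matching on a.team_id <= b.team_id.
Matched pairs: 46; unmatched a rows kept: 0.
Total: 46 rows.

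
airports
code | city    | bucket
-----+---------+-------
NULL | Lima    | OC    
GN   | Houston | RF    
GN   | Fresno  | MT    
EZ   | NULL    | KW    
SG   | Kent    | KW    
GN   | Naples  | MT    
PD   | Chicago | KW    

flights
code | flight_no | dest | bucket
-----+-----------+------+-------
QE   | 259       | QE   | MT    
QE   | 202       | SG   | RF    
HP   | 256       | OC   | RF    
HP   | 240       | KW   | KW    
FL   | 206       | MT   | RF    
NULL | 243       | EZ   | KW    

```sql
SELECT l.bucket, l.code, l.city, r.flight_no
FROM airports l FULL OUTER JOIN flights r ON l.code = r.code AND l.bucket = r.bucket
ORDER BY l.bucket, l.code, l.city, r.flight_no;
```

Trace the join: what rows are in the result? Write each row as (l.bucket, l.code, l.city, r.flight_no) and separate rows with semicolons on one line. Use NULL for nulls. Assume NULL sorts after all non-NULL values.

FULL OUTER JOIN keeps every row from both sides; unmatched rows get NULL for the other side's columns.
Matching on l.code = r.code AND l.bucket = r.bucket. A NULL in a compared column never satisfies the condition.
- code=NULL, bucket=OC: no r row matches, row kept with r columns NULL.
- code=GN, bucket=RF: no r row matches, row kept with r columns NULL.
- code=GN, bucket=MT: no r row matches, row kept with r columns NULL.
- code=EZ, bucket=KW: no r row matches, row kept with r columns NULL.
- code=SG, bucket=KW: no r row matches, row kept with r columns NULL.
- code=GN, bucket=MT: no r row matches, row kept with r columns NULL.
- code=PD, bucket=KW: no r row matches, row kept with r columns NULL.
- 6 r row(s) had no l match → kept, l columns NULL.

(KW, EZ, NULL, NULL); (KW, PD, Chicago, NULL); (KW, SG, Kent, NULL); (MT, GN, Fresno, NULL); (MT, GN, Naples, NULL); (OC, NULL, Lima, NULL); (RF, GN, Houston, NULL); (NULL, NULL, NULL, 202); (NULL, NULL, NULL, 206); (NULL, NULL, NULL, 240); (NULL, NULL, NULL, 243); (NULL, NULL, NULL, 256); (NULL, NULL, NULL, 259)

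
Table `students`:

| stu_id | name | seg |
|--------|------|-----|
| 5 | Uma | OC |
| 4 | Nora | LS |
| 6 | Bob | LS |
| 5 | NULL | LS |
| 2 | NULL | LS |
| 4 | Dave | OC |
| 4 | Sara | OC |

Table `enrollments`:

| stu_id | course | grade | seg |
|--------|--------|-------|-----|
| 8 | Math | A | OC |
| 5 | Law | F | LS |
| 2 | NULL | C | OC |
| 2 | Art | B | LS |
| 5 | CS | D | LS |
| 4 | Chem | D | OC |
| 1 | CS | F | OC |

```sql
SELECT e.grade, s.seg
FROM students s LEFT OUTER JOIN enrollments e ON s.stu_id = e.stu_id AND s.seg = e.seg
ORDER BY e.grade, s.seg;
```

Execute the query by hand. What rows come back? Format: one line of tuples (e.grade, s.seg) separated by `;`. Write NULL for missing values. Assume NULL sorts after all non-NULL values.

(B, LS); (D, LS); (D, OC); (D, OC); (F, LS); (NULL, LS); (NULL, LS); (NULL, OC)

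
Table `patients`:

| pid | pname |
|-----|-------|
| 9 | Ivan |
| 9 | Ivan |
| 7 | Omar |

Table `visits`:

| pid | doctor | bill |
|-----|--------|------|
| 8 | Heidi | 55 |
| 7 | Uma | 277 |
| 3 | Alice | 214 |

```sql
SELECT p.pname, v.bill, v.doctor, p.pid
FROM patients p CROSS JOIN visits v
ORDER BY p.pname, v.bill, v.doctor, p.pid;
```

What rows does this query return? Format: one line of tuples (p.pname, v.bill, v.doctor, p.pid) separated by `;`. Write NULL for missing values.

(Ivan, 55, Heidi, 9); (Ivan, 55, Heidi, 9); (Ivan, 214, Alice, 9); (Ivan, 214, Alice, 9); (Ivan, 277, Uma, 9); (Ivan, 277, Uma, 9); (Omar, 55, Heidi, 7); (Omar, 214, Alice, 7); (Omar, 277, Uma, 7)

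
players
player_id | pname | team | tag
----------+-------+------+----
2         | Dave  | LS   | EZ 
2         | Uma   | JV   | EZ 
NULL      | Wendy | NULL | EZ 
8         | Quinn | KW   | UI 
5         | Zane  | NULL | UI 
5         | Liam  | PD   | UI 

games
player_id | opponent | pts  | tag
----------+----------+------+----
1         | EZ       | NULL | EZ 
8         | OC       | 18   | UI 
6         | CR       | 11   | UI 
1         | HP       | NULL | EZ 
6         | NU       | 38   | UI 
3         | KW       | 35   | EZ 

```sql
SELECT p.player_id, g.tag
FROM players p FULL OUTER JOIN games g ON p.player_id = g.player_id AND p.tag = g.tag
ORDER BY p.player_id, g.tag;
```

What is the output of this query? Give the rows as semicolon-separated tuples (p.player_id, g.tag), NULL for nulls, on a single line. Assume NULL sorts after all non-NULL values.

(2, NULL); (2, NULL); (5, NULL); (5, NULL); (8, UI); (NULL, EZ); (NULL, EZ); (NULL, EZ); (NULL, UI); (NULL, UI); (NULL, NULL)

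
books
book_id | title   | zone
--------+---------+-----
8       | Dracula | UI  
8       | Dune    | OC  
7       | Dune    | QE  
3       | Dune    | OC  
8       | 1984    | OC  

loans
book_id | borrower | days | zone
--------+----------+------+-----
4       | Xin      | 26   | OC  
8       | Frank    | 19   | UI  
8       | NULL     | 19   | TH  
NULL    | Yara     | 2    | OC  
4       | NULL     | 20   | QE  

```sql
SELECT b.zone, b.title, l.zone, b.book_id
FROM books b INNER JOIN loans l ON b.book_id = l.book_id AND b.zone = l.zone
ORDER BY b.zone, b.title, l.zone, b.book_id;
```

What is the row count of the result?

1

INNER JOIN keeps only pairs where the ON condition holds.
Matching on b.book_id = l.book_id AND b.zone = l.zone. A NULL in a compared column never satisfies the condition.
- b row (book_id=8, zone=UI): matches 1 l row(s) → 1 output row(s).
- b row (book_id=8, zone=OC): no match → dropped.
- b row (book_id=7, zone=QE): no match → dropped.
- b row (book_id=3, zone=OC): no match → dropped.
- b row (book_id=8, zone=OC): no match → dropped.
Total: 1 rows.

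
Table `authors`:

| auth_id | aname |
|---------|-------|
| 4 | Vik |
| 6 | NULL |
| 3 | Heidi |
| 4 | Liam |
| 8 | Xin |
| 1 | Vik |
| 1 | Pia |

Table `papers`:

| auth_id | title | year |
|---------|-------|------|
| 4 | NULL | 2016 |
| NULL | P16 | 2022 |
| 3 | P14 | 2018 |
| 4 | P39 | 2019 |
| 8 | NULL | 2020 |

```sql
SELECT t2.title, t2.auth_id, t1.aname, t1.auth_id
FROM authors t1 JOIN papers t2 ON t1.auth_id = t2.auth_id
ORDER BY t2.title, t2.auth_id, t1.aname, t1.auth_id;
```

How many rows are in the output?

6

INNER JOIN keeps only pairs where the ON condition holds.
Matching on t1.auth_id = t2.auth_id. A NULL in a compared column never satisfies the condition.
Matched pairs: 6.
Total: 6 rows.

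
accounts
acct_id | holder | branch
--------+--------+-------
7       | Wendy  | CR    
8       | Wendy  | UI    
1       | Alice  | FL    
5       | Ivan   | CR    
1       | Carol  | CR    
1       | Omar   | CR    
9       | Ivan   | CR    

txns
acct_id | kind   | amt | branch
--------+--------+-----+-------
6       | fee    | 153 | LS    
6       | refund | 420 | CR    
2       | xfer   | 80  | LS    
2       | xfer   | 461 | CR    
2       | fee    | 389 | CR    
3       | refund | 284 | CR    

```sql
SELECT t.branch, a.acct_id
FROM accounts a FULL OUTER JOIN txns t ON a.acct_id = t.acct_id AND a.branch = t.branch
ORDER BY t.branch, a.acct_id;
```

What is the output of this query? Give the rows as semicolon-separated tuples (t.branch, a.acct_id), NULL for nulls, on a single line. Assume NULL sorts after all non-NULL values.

FULL OUTER JOIN keeps every row from both sides; unmatched rows get NULL for the other side's columns.
Matching on a.acct_id = t.acct_id AND a.branch = t.branch.
- a[0] acct_id=7, branch=CR → no match; kept with NULLs on the t side.
- a[1] acct_id=8, branch=UI → no match; kept with NULLs on the t side.
- a[2] acct_id=1, branch=FL → no match; kept with NULLs on the t side.
- a[3] acct_id=5, branch=CR → no match; kept with NULLs on the t side.
- a[4] acct_id=1, branch=CR → no match; kept with NULLs on the t side.
- a[5] acct_id=1, branch=CR → no match; kept with NULLs on the t side.
- a[6] acct_id=9, branch=CR → no match; kept with NULLs on the t side.
- 6 t row(s) had no a match → kept, a columns NULL.

(CR, NULL); (CR, NULL); (CR, NULL); (CR, NULL); (LS, NULL); (LS, NULL); (NULL, 1); (NULL, 1); (NULL, 1); (NULL, 5); (NULL, 7); (NULL, 8); (NULL, 9)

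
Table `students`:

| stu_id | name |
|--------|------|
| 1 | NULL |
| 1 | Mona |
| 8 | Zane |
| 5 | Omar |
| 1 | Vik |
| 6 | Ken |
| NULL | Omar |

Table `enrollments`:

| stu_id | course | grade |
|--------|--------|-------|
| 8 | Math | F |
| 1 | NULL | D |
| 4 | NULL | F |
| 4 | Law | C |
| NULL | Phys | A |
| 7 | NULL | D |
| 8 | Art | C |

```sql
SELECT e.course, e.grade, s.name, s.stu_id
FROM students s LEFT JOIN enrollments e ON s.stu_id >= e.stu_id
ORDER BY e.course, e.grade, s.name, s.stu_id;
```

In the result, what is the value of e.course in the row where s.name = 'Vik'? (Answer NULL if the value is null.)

NULL

LEFT JOIN keeps every row from `students`; unmatched rows get NULL for `enrollments`'s columns.
Matching on s.stu_id >= e.stu_id. A NULL in a compared column never satisfies the condition.
- s (stu_id=1) pairs with 1 row(s) of e.
- s (stu_id=1) pairs with 1 row(s) of e.
- s (stu_id=8) pairs with 6 row(s) of e.
- s (stu_id=5) pairs with 3 row(s) of e.
- s (stu_id=1) pairs with 1 row(s) of e.
- s (stu_id=6) pairs with 3 row(s) of e.
- s (stu_id=NULL) has no partner → padded with NULL.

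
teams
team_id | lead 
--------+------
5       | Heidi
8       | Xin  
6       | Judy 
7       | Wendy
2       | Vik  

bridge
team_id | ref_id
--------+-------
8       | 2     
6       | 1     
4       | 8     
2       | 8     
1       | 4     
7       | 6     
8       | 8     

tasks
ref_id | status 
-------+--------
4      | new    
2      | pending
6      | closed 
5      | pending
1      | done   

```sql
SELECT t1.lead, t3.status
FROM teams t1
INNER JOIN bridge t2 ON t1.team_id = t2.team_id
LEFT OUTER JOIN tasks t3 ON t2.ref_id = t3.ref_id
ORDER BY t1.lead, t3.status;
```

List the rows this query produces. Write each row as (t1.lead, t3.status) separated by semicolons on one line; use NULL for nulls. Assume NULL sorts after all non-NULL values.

Joins associate left-to-right: teams INNER JOIN bridge on team_id gives 5 intermediate row(s).
Then LEFT JOIN `tasks t3` on ref_id: each of those 5 rows is kept; rows whose t2.ref_id has no match in t3 get NULL for t3's columns.

(Judy, done); (Vik, NULL); (Wendy, closed); (Xin, pending); (Xin, NULL)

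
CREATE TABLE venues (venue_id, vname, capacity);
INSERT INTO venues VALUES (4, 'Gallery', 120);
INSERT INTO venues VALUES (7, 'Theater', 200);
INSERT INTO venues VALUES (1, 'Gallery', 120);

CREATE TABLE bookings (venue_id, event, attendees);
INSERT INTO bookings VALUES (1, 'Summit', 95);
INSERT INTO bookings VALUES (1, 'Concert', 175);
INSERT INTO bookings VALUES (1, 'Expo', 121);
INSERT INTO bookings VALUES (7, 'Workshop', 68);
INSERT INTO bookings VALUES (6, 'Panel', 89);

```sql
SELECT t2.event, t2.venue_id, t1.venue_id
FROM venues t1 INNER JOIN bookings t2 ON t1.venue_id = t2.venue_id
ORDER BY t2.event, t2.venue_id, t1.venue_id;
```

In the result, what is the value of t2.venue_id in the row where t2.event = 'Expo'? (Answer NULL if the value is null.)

1

INNER JOIN keeps only pairs where the ON condition holds.
Matching on t1.venue_id = t2.venue_id.
- t1[0] venue_id=4 → no match; dropped.
- t1[1] venue_id=7 → 1 match(es) in t2 → 1 row(s).
- t1[2] venue_id=1 → 3 match(es) in t2 → 3 row(s).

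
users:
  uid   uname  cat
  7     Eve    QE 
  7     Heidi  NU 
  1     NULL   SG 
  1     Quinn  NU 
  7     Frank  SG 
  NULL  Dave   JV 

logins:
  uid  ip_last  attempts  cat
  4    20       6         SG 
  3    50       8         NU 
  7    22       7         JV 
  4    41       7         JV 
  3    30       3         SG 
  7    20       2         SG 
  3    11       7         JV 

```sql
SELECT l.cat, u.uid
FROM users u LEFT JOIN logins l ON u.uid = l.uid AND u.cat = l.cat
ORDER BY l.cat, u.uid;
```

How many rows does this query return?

6

LEFT JOIN keeps every row from `users`; unmatched rows get NULL for `logins`'s columns.
Matching on u.uid = l.uid AND u.cat = l.cat. A NULL in a compared column never satisfies the condition.
Matched pairs: 1; unmatched u rows kept: 5.
Total: 1 matched + 5 padded = 6 rows.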